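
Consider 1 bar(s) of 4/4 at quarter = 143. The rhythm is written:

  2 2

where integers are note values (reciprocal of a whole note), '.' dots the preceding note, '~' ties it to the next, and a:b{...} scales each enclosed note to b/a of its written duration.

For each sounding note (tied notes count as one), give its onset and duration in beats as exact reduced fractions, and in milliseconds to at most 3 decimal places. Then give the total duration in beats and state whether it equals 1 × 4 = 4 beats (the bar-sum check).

1) 0.0ms=0b +839.161ms=2b
2) 839.161ms=2b +839.161ms=2b
Σ=4b of 4 (143bpm 4/4) — PASS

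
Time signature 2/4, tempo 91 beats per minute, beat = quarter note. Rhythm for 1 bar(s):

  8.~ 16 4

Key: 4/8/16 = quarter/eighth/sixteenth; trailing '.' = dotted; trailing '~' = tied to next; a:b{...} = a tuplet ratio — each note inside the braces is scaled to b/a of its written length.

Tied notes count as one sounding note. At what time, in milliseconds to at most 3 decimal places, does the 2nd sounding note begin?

1. 0.0ms @ 0 + 659.341ms (1)
2. 659.341ms @ 1 + 659.341ms (1)

note 2 onset = 1b = 659.341ms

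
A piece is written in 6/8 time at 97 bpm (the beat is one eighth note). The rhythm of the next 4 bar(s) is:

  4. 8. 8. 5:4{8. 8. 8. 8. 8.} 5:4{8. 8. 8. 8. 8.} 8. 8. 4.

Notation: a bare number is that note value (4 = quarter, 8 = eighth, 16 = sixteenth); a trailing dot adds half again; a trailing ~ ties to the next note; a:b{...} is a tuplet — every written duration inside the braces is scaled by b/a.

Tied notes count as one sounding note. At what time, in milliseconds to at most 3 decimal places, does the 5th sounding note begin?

1. 0.0ms @ 0 + 1855.67ms (3)
2. 1855.67ms @ 3 + 927.835ms (3/2)
3. 2783.505ms @ 9/2 + 927.835ms (3/2)
4. 3711.34ms @ 6 + 742.268ms (6/5)
5. 4453.608ms @ 36/5 + 742.268ms (6/5)
6. 5195.876ms @ 42/5 + 742.268ms (6/5)
7. 5938.144ms @ 48/5 + 742.268ms (6/5)
8. 6680.412ms @ 54/5 + 742.268ms (6/5)
9. 7422.68ms @ 12 + 742.268ms (6/5)
10. 8164.948ms @ 66/5 + 742.268ms (6/5)
11. 8907.216ms @ 72/5 + 742.268ms (6/5)
12. 9649.485ms @ 78/5 + 742.268ms (6/5)
13. 10391.753ms @ 84/5 + 742.268ms (6/5)
14. 11134.021ms @ 18 + 927.835ms (3/2)
15. 12061.856ms @ 39/2 + 927.835ms (3/2)
16. 12989.691ms @ 21 + 1855.67ms (3)

note 5 onset = 36/5b = 4453.608ms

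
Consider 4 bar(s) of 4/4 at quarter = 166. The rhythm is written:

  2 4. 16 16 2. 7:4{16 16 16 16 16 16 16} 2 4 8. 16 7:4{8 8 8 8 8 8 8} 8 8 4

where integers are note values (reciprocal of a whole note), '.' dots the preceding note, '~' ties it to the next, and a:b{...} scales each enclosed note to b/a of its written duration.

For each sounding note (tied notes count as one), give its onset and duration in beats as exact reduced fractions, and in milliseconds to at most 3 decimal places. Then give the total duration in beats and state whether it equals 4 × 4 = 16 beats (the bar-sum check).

1) 0.0ms=0b +722.892ms=2b
2) 722.892ms=2b +542.169ms=3/2b
3) 1265.06ms=7/2b +90.361ms=1/4b
4) 1355.422ms=15/4b +90.361ms=1/4b
5) 1445.783ms=4b +1084.337ms=3b
6) 2530.12ms=7b +51.635ms=1/7b
7) 2581.756ms=50/7b +51.635ms=1/7b
8) 2633.391ms=51/7b +51.635ms=1/7b
9) 2685.026ms=52/7b +51.635ms=1/7b
10) 2736.661ms=53/7b +51.635ms=1/7b
11) 2788.296ms=54/7b +51.635ms=1/7b
12) 2839.931ms=55/7b +51.635ms=1/7b
13) 2891.566ms=8b +722.892ms=2b
14) 3614.458ms=10b +361.446ms=1b
15) 3975.904ms=11b +271.084ms=3/4b
16) 4246.988ms=47/4b +90.361ms=1/4b
17) 4337.349ms=12b +103.27ms=2/7b
18) 4440.62ms=86/7b +103.27ms=2/7b
19) 4543.89ms=88/7b +103.27ms=2/7b
20) 4647.16ms=90/7b +103.27ms=2/7b
21) 4750.43ms=92/7b +103.27ms=2/7b
22) 4853.701ms=94/7b +103.27ms=2/7b
23) 4956.971ms=96/7b +103.27ms=2/7b
24) 5060.241ms=14b +180.723ms=1/2b
25) 5240.964ms=29/2b +180.723ms=1/2b
26) 5421.687ms=15b +361.446ms=1b
Σ=16b of 16 (166bpm 4/4) — PASS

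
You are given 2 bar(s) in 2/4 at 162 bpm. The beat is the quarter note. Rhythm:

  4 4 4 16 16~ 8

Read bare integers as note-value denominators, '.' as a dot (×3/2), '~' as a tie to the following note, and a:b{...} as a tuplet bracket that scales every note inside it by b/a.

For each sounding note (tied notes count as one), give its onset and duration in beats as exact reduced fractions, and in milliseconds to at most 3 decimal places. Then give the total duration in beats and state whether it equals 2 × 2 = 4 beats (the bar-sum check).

1) 0.0ms=0b +370.37ms=1b
2) 370.37ms=1b +370.37ms=1b
3) 740.741ms=2b +370.37ms=1b
4) 1111.111ms=3b +92.593ms=1/4b
5) 1203.704ms=13/4b +277.778ms=3/4b
Σ=4b of 4 (162bpm 2/4) — PASS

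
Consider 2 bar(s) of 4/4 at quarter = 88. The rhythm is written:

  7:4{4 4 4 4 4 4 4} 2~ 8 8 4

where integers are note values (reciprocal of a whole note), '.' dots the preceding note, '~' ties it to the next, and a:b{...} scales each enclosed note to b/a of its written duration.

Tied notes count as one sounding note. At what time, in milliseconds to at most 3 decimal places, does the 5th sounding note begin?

note 5 onset = 16/7b = 1558.442ms

1. 0.0ms @ 0 + 389.61ms (4/7)
2. 389.61ms @ 4/7 + 389.61ms (4/7)
3. 779.221ms @ 8/7 + 389.61ms (4/7)
4. 1168.831ms @ 12/7 + 389.61ms (4/7)
5. 1558.442ms @ 16/7 + 389.61ms (4/7)
6. 1948.052ms @ 20/7 + 389.61ms (4/7)
7. 2337.662ms @ 24/7 + 389.61ms (4/7)
8. 2727.273ms @ 4 + 1704.545ms (5/2)
9. 4431.818ms @ 13/2 + 340.909ms (1/2)
10. 4772.727ms @ 7 + 681.818ms (1)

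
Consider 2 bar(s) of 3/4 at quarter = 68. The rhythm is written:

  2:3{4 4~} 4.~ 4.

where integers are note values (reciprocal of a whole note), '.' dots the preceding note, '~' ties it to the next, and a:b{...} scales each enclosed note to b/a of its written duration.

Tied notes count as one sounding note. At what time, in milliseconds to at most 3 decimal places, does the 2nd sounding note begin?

note 2 onset = 3/2b = 1323.529ms

1. 0.0ms @ 0 + 1323.529ms (3/2)
2. 1323.529ms @ 3/2 + 3970.588ms (9/2)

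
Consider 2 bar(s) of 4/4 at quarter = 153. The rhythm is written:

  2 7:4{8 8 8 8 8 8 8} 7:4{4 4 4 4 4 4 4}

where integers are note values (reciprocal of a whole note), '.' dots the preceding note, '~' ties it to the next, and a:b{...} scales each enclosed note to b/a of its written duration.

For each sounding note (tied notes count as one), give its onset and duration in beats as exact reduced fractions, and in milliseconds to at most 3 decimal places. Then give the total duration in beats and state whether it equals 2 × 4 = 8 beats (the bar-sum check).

1) 0.0ms=0b +784.314ms=2b
2) 784.314ms=2b +112.045ms=2/7b
3) 896.359ms=16/7b +112.045ms=2/7b
4) 1008.403ms=18/7b +112.045ms=2/7b
5) 1120.448ms=20/7b +112.045ms=2/7b
6) 1232.493ms=22/7b +112.045ms=2/7b
7) 1344.538ms=24/7b +112.045ms=2/7b
8) 1456.583ms=26/7b +112.045ms=2/7b
9) 1568.627ms=4b +224.09ms=4/7b
10) 1792.717ms=32/7b +224.09ms=4/7b
11) 2016.807ms=36/7b +224.09ms=4/7b
12) 2240.896ms=40/7b +224.09ms=4/7b
13) 2464.986ms=44/7b +224.09ms=4/7b
14) 2689.076ms=48/7b +224.09ms=4/7b
15) 2913.165ms=52/7b +224.09ms=4/7b
Σ=8b of 8 (153bpm 4/4) — PASS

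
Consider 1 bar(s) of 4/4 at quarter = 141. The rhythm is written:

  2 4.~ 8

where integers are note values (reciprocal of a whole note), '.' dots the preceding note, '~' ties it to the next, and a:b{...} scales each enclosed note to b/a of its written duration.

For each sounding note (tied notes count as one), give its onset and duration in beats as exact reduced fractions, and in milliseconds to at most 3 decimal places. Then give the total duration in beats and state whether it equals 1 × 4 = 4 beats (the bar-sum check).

1) 0.0ms=0b +851.064ms=2b
2) 851.064ms=2b +851.064ms=2b
Σ=4b of 4 (141bpm 4/4) — PASS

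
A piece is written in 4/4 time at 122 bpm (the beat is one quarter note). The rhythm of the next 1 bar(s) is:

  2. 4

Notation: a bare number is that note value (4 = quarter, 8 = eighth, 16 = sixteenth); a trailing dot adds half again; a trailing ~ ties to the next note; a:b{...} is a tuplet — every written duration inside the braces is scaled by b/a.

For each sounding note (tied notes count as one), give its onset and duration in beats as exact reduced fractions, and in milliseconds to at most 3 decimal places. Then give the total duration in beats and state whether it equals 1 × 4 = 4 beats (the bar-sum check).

1) 0.0ms=0b +1475.41ms=3b
2) 1475.41ms=3b +491.803ms=1b
Σ=4b of 4 (122bpm 4/4) — PASS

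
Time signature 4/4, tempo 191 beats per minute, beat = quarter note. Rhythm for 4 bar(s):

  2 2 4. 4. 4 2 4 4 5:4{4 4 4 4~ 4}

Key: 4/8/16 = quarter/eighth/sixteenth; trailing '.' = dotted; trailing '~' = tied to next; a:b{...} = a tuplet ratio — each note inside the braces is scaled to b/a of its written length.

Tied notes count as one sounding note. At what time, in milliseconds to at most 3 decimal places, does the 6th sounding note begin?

note 6 onset = 8b = 2513.089ms

1. 0.0ms @ 0 + 628.272ms (2)
2. 628.272ms @ 2 + 628.272ms (2)
3. 1256.545ms @ 4 + 471.204ms (3/2)
4. 1727.749ms @ 11/2 + 471.204ms (3/2)
5. 2198.953ms @ 7 + 314.136ms (1)
6. 2513.089ms @ 8 + 628.272ms (2)
7. 3141.361ms @ 10 + 314.136ms (1)
8. 3455.497ms @ 11 + 314.136ms (1)
9. 3769.634ms @ 12 + 251.309ms (4/5)
10. 4020.942ms @ 64/5 + 251.309ms (4/5)
11. 4272.251ms @ 68/5 + 251.309ms (4/5)
12. 4523.56ms @ 72/5 + 502.618ms (8/5)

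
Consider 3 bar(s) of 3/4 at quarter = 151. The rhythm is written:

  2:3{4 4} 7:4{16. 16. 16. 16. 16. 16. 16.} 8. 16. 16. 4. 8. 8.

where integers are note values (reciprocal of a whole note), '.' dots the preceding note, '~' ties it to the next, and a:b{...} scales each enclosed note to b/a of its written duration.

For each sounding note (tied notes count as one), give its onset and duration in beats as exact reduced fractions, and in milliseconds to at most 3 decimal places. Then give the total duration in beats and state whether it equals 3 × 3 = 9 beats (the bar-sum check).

1) 0.0ms=0b +596.026ms=3/2b
2) 596.026ms=3/2b +596.026ms=3/2b
3) 1192.053ms=3b +85.147ms=3/14b
4) 1277.2ms=45/14b +85.147ms=3/14b
5) 1362.346ms=24/7b +85.147ms=3/14b
6) 1447.493ms=51/14b +85.147ms=3/14b
7) 1532.64ms=27/7b +85.147ms=3/14b
8) 1617.786ms=57/14b +85.147ms=3/14b
9) 1702.933ms=30/7b +85.147ms=3/14b
10) 1788.079ms=9/2b +298.013ms=3/4b
11) 2086.093ms=21/4b +149.007ms=3/8b
12) 2235.099ms=45/8b +149.007ms=3/8b
13) 2384.106ms=6b +596.026ms=3/2b
14) 2980.132ms=15/2b +298.013ms=3/4b
15) 3278.146ms=33/4b +298.013ms=3/4b
Σ=9b of 9 (151bpm 3/4) — PASS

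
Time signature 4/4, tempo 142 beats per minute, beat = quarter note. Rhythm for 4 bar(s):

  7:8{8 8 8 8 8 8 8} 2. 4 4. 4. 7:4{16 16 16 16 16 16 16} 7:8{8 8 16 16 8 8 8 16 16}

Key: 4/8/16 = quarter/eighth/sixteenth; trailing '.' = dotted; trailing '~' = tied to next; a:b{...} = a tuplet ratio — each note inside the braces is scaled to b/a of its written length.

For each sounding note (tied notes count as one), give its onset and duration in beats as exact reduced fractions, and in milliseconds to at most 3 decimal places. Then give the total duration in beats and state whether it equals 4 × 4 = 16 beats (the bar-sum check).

1) 0.0ms=0b +241.449ms=4/7b
2) 241.449ms=4/7b +241.449ms=4/7b
3) 482.897ms=8/7b +241.449ms=4/7b
4) 724.346ms=12/7b +241.449ms=4/7b
5) 965.795ms=16/7b +241.449ms=4/7b
6) 1207.243ms=20/7b +241.449ms=4/7b
7) 1448.692ms=24/7b +241.449ms=4/7b
8) 1690.141ms=4b +1267.606ms=3b
9) 2957.746ms=7b +422.535ms=1b
10) 3380.282ms=8b +633.803ms=3/2b
11) 4014.085ms=19/2b +633.803ms=3/2b
12) 4647.887ms=11b +60.362ms=1/7b
13) 4708.249ms=78/7b +60.362ms=1/7b
14) 4768.612ms=79/7b +60.362ms=1/7b
15) 4828.974ms=80/7b +60.362ms=1/7b
16) 4889.336ms=81/7b +60.362ms=1/7b
17) 4949.698ms=82/7b +60.362ms=1/7b
18) 5010.06ms=83/7b +60.362ms=1/7b
19) 5070.423ms=12b +241.449ms=4/7b
20) 5311.871ms=88/7b +241.449ms=4/7b
21) 5553.32ms=92/7b +120.724ms=2/7b
22) 5674.044ms=94/7b +120.724ms=2/7b
23) 5794.769ms=96/7b +241.449ms=4/7b
24) 6036.217ms=100/7b +241.449ms=4/7b
25) 6277.666ms=104/7b +241.449ms=4/7b
26) 6519.115ms=108/7b +120.724ms=2/7b
27) 6639.839ms=110/7b +120.724ms=2/7b
Σ=16b of 16 (142bpm 4/4) — PASS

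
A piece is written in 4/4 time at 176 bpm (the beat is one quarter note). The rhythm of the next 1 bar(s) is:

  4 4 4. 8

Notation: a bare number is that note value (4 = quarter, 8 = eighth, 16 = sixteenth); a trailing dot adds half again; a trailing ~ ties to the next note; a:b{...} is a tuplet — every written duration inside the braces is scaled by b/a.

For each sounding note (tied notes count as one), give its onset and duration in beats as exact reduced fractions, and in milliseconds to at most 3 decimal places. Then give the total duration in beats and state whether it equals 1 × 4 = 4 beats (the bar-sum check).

1) 0.0ms=0b +340.909ms=1b
2) 340.909ms=1b +340.909ms=1b
3) 681.818ms=2b +511.364ms=3/2b
4) 1193.182ms=7/2b +170.455ms=1/2b
Σ=4b of 4 (176bpm 4/4) — PASS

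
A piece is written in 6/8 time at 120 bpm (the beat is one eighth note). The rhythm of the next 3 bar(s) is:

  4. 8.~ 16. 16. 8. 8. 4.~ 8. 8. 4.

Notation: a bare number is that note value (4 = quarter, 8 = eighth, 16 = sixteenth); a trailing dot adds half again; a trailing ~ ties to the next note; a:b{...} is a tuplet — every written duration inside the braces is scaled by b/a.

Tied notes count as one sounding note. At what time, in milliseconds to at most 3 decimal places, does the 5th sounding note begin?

note 5 onset = 15/2b = 3750.0ms

1. 0.0ms @ 0 + 1500.0ms (3)
2. 1500.0ms @ 3 + 1125.0ms (9/4)
3. 2625.0ms @ 21/4 + 375.0ms (3/4)
4. 3000.0ms @ 6 + 750.0ms (3/2)
5. 3750.0ms @ 15/2 + 750.0ms (3/2)
6. 4500.0ms @ 9 + 2250.0ms (9/2)
7. 6750.0ms @ 27/2 + 750.0ms (3/2)
8. 7500.0ms @ 15 + 1500.0ms (3)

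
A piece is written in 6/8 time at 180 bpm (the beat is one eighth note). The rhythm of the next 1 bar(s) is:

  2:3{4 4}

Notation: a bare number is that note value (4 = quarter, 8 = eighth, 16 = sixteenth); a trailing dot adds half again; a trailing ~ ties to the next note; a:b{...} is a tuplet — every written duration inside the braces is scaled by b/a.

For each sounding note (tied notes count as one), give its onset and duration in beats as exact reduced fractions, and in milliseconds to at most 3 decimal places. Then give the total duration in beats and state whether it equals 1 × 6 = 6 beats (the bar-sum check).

1) 0.0ms=0b +1000.0ms=3b
2) 1000.0ms=3b +1000.0ms=3b
Σ=6b of 6 (180bpm 6/8) — PASS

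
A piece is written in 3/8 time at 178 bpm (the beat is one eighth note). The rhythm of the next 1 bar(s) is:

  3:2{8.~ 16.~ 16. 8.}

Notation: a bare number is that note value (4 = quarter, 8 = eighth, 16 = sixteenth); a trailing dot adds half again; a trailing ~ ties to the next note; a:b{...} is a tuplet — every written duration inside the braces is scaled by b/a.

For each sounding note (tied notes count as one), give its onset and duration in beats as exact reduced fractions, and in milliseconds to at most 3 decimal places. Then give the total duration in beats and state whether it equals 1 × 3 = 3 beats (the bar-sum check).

1) 0.0ms=0b +674.157ms=2b
2) 674.157ms=2b +337.079ms=1b
Σ=3b of 3 (178bpm 3/8) — PASS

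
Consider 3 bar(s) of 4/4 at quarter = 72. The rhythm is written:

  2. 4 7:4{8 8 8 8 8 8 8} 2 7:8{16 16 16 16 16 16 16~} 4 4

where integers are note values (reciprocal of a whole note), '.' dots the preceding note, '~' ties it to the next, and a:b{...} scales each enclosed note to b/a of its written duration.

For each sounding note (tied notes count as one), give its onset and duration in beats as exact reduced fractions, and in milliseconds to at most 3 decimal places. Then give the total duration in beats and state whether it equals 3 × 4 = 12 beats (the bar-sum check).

1) 0.0ms=0b +2500.0ms=3b
2) 2500.0ms=3b +833.333ms=1b
3) 3333.333ms=4b +238.095ms=2/7b
4) 3571.429ms=30/7b +238.095ms=2/7b
5) 3809.524ms=32/7b +238.095ms=2/7b
6) 4047.619ms=34/7b +238.095ms=2/7b
7) 4285.714ms=36/7b +238.095ms=2/7b
8) 4523.81ms=38/7b +238.095ms=2/7b
9) 4761.905ms=40/7b +238.095ms=2/7b
10) 5000.0ms=6b +1666.667ms=2b
11) 6666.667ms=8b +238.095ms=2/7b
12) 6904.762ms=58/7b +238.095ms=2/7b
13) 7142.857ms=60/7b +238.095ms=2/7b
14) 7380.952ms=62/7b +238.095ms=2/7b
15) 7619.048ms=64/7b +238.095ms=2/7b
16) 7857.143ms=66/7b +238.095ms=2/7b
17) 8095.238ms=68/7b +1071.429ms=9/7b
18) 9166.667ms=11b +833.333ms=1b
Σ=12b of 12 (72bpm 4/4) — PASS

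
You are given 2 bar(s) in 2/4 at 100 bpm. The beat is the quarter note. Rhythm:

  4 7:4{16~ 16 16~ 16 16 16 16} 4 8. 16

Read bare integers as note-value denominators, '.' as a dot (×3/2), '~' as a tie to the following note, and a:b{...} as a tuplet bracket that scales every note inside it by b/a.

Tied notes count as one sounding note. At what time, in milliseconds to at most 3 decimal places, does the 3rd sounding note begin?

1. 0.0ms @ 0 + 600.0ms (1)
2. 600.0ms @ 1 + 171.429ms (2/7)
3. 771.429ms @ 9/7 + 171.429ms (2/7)
4. 942.857ms @ 11/7 + 85.714ms (1/7)
5. 1028.571ms @ 12/7 + 85.714ms (1/7)
6. 1114.286ms @ 13/7 + 85.714ms (1/7)
7. 1200.0ms @ 2 + 600.0ms (1)
8. 1800.0ms @ 3 + 450.0ms (3/4)
9. 2250.0ms @ 15/4 + 150.0ms (1/4)

note 3 onset = 9/7b = 771.429ms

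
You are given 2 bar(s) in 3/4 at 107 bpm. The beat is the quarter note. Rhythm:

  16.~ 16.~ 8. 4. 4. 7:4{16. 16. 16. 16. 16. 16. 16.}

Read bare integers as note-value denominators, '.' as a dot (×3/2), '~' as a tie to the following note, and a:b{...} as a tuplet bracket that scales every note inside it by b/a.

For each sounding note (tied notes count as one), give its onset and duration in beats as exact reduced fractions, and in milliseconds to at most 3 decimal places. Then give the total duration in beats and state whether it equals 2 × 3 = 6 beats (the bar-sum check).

1) 0.0ms=0b +841.121ms=3/2b
2) 841.121ms=3/2b +841.121ms=3/2b
3) 1682.243ms=3b +841.121ms=3/2b
4) 2523.364ms=9/2b +120.16ms=3/14b
5) 2643.525ms=33/7b +120.16ms=3/14b
6) 2763.685ms=69/14b +120.16ms=3/14b
7) 2883.845ms=36/7b +120.16ms=3/14b
8) 3004.005ms=75/14b +120.16ms=3/14b
9) 3124.166ms=39/7b +120.16ms=3/14b
10) 3244.326ms=81/14b +120.16ms=3/14b
Σ=6b of 6 (107bpm 3/4) — PASS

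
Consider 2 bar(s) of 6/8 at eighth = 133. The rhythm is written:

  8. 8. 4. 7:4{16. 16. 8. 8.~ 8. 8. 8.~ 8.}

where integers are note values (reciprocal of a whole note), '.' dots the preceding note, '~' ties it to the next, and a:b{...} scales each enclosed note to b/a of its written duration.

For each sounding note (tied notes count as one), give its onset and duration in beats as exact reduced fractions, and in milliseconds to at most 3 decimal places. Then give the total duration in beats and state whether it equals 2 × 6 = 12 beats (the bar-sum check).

1) 0.0ms=0b +676.692ms=3/2b
2) 676.692ms=3/2b +676.692ms=3/2b
3) 1353.383ms=3b +1353.383ms=3b
4) 2706.767ms=6b +193.34ms=3/7b
5) 2900.107ms=45/7b +193.34ms=3/7b
6) 3093.448ms=48/7b +386.681ms=6/7b
7) 3480.129ms=54/7b +773.362ms=12/7b
8) 4253.491ms=66/7b +386.681ms=6/7b
9) 4640.172ms=72/7b +773.362ms=12/7b
Σ=12b of 12 (133bpm 6/8) — PASS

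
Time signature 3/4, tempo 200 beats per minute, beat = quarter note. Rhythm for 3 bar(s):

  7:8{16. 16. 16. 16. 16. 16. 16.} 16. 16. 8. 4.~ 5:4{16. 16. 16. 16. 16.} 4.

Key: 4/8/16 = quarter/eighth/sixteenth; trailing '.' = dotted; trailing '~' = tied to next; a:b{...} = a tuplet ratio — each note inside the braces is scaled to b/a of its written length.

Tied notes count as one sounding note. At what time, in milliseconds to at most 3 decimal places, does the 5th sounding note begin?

note 5 onset = 12/7b = 514.286ms

1. 0.0ms @ 0 + 128.571ms (3/7)
2. 128.571ms @ 3/7 + 128.571ms (3/7)
3. 257.143ms @ 6/7 + 128.571ms (3/7)
4. 385.714ms @ 9/7 + 128.571ms (3/7)
5. 514.286ms @ 12/7 + 128.571ms (3/7)
6. 642.857ms @ 15/7 + 128.571ms (3/7)
7. 771.429ms @ 18/7 + 128.571ms (3/7)
8. 900.0ms @ 3 + 112.5ms (3/8)
9. 1012.5ms @ 27/8 + 112.5ms (3/8)
10. 1125.0ms @ 15/4 + 225.0ms (3/4)
11. 1350.0ms @ 9/2 + 540.0ms (9/5)
12. 1890.0ms @ 63/10 + 90.0ms (3/10)
13. 1980.0ms @ 33/5 + 90.0ms (3/10)
14. 2070.0ms @ 69/10 + 90.0ms (3/10)
15. 2160.0ms @ 36/5 + 90.0ms (3/10)
16. 2250.0ms @ 15/2 + 450.0ms (3/2)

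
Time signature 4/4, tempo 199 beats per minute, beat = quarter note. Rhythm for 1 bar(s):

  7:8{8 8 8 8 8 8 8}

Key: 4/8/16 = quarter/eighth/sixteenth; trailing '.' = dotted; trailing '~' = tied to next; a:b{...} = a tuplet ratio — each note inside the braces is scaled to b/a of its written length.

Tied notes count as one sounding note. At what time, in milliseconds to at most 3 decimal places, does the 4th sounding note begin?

1. 0.0ms @ 0 + 172.29ms (4/7)
2. 172.29ms @ 4/7 + 172.29ms (4/7)
3. 344.58ms @ 8/7 + 172.29ms (4/7)
4. 516.87ms @ 12/7 + 172.29ms (4/7)
5. 689.16ms @ 16/7 + 172.29ms (4/7)
6. 861.45ms @ 20/7 + 172.29ms (4/7)
7. 1033.74ms @ 24/7 + 172.29ms (4/7)

note 4 onset = 12/7b = 516.87ms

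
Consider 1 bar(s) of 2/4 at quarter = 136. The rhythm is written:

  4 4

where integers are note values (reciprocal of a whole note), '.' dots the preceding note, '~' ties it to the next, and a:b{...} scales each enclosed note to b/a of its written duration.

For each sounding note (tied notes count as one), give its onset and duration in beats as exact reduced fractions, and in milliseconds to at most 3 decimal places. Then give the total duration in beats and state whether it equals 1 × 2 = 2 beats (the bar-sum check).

1) 0.0ms=0b +441.176ms=1b
2) 441.176ms=1b +441.176ms=1b
Σ=2b of 2 (136bpm 2/4) — PASS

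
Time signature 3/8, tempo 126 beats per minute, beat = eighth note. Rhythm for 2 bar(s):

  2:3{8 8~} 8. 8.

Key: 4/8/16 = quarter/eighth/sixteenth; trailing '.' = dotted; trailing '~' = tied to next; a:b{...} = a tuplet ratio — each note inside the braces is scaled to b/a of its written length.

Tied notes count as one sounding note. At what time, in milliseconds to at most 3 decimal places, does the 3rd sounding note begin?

1. 0.0ms @ 0 + 714.286ms (3/2)
2. 714.286ms @ 3/2 + 1428.571ms (3)
3. 2142.857ms @ 9/2 + 714.286ms (3/2)

note 3 onset = 9/2b = 2142.857ms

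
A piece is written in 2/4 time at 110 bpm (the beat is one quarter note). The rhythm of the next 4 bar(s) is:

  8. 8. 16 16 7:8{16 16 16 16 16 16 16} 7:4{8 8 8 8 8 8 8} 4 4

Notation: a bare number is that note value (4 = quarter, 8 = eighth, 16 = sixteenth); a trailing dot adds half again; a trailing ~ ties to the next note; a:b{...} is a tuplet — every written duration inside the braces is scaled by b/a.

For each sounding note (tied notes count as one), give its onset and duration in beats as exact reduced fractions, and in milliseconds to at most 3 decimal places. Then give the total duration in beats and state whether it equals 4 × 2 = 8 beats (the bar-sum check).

1) 0.0ms=0b +409.091ms=3/4b
2) 409.091ms=3/4b +409.091ms=3/4b
3) 818.182ms=3/2b +136.364ms=1/4b
4) 954.545ms=7/4b +136.364ms=1/4b
5) 1090.909ms=2b +155.844ms=2/7b
6) 1246.753ms=16/7b +155.844ms=2/7b
7) 1402.597ms=18/7b +155.844ms=2/7b
8) 1558.442ms=20/7b +155.844ms=2/7b
9) 1714.286ms=22/7b +155.844ms=2/7b
10) 1870.13ms=24/7b +155.844ms=2/7b
11) 2025.974ms=26/7b +155.844ms=2/7b
12) 2181.818ms=4b +155.844ms=2/7b
13) 2337.662ms=30/7b +155.844ms=2/7b
14) 2493.506ms=32/7b +155.844ms=2/7b
15) 2649.351ms=34/7b +155.844ms=2/7b
16) 2805.195ms=36/7b +155.844ms=2/7b
17) 2961.039ms=38/7b +155.844ms=2/7b
18) 3116.883ms=40/7b +155.844ms=2/7b
19) 3272.727ms=6b +545.455ms=1b
20) 3818.182ms=7b +545.455ms=1b
Σ=8b of 8 (110bpm 2/4) — PASS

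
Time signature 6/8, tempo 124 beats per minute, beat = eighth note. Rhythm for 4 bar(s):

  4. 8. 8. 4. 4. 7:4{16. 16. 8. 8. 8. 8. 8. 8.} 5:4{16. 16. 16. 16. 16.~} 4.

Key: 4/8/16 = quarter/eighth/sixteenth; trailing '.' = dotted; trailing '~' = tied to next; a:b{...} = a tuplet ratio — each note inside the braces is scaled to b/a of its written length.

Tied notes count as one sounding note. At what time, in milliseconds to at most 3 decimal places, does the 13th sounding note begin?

note 13 onset = 120/7b = 8294.931ms

1. 0.0ms @ 0 + 1451.613ms (3)
2. 1451.613ms @ 3 + 725.806ms (3/2)
3. 2177.419ms @ 9/2 + 725.806ms (3/2)
4. 2903.226ms @ 6 + 1451.613ms (3)
5. 4354.839ms @ 9 + 1451.613ms (3)
6. 5806.452ms @ 12 + 207.373ms (3/7)
7. 6013.825ms @ 87/7 + 207.373ms (3/7)
8. 6221.198ms @ 90/7 + 414.747ms (6/7)
9. 6635.945ms @ 96/7 + 414.747ms (6/7)
10. 7050.691ms @ 102/7 + 414.747ms (6/7)
11. 7465.438ms @ 108/7 + 414.747ms (6/7)
12. 7880.184ms @ 114/7 + 414.747ms (6/7)
13. 8294.931ms @ 120/7 + 414.747ms (6/7)
14. 8709.677ms @ 18 + 290.323ms (3/5)
15. 9000.0ms @ 93/5 + 290.323ms (3/5)
16. 9290.323ms @ 96/5 + 290.323ms (3/5)
17. 9580.645ms @ 99/5 + 290.323ms (3/5)
18. 9870.968ms @ 102/5 + 1741.935ms (18/5)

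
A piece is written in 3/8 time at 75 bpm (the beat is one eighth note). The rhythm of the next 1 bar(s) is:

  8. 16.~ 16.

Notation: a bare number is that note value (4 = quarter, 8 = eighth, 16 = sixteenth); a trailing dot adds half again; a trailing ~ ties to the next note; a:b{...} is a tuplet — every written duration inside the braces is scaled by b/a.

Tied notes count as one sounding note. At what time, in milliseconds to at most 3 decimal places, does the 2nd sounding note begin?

note 2 onset = 3/2b = 1200.0ms

1. 0.0ms @ 0 + 1200.0ms (3/2)
2. 1200.0ms @ 3/2 + 1200.0ms (3/2)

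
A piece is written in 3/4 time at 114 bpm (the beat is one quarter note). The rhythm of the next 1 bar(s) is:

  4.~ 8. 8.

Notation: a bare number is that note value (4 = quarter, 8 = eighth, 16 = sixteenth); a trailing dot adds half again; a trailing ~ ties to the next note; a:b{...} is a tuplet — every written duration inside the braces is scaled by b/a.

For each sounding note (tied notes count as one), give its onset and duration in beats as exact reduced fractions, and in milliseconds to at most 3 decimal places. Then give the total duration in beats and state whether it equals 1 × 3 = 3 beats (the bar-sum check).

1) 0.0ms=0b +1184.211ms=9/4b
2) 1184.211ms=9/4b +394.737ms=3/4b
Σ=3b of 3 (114bpm 3/4) — PASS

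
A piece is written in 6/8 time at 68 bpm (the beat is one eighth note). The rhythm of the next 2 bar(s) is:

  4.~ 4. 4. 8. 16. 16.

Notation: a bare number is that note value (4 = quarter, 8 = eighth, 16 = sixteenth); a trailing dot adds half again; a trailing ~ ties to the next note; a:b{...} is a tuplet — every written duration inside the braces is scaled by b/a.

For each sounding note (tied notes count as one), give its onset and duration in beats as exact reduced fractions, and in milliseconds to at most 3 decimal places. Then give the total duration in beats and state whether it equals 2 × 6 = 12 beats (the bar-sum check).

1) 0.0ms=0b +5294.118ms=6b
2) 5294.118ms=6b +2647.059ms=3b
3) 7941.176ms=9b +1323.529ms=3/2b
4) 9264.706ms=21/2b +661.765ms=3/4b
5) 9926.471ms=45/4b +661.765ms=3/4b
Σ=12b of 12 (68bpm 6/8) — PASS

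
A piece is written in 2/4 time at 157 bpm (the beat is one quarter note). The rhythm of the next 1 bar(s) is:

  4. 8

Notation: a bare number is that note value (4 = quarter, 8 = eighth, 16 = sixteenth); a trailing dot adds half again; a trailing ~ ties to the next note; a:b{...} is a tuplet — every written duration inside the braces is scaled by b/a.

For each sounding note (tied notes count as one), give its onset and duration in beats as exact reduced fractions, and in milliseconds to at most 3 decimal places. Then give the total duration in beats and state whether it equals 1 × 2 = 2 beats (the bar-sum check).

1) 0.0ms=0b +573.248ms=3/2b
2) 573.248ms=3/2b +191.083ms=1/2b
Σ=2b of 2 (157bpm 2/4) — PASS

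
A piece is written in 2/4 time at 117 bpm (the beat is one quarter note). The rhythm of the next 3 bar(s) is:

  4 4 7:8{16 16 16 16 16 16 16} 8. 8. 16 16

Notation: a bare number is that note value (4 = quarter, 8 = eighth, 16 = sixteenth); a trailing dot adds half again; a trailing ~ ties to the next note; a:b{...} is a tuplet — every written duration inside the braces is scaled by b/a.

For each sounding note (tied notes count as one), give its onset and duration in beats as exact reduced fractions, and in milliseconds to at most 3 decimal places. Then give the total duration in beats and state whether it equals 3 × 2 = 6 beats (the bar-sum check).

1) 0.0ms=0b +512.821ms=1b
2) 512.821ms=1b +512.821ms=1b
3) 1025.641ms=2b +146.52ms=2/7b
4) 1172.161ms=16/7b +146.52ms=2/7b
5) 1318.681ms=18/7b +146.52ms=2/7b
6) 1465.201ms=20/7b +146.52ms=2/7b
7) 1611.722ms=22/7b +146.52ms=2/7b
8) 1758.242ms=24/7b +146.52ms=2/7b
9) 1904.762ms=26/7b +146.52ms=2/7b
10) 2051.282ms=4b +384.615ms=3/4b
11) 2435.897ms=19/4b +384.615ms=3/4b
12) 2820.513ms=11/2b +128.205ms=1/4b
13) 2948.718ms=23/4b +128.205ms=1/4b
Σ=6b of 6 (117bpm 2/4) — PASS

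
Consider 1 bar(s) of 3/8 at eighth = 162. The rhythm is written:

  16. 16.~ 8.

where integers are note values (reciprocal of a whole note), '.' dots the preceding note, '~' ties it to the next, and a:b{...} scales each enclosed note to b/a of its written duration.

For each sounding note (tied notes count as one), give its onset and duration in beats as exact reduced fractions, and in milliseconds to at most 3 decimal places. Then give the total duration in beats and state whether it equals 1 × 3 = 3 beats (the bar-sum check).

1) 0.0ms=0b +277.778ms=3/4b
2) 277.778ms=3/4b +833.333ms=9/4b
Σ=3b of 3 (162bpm 3/8) — PASS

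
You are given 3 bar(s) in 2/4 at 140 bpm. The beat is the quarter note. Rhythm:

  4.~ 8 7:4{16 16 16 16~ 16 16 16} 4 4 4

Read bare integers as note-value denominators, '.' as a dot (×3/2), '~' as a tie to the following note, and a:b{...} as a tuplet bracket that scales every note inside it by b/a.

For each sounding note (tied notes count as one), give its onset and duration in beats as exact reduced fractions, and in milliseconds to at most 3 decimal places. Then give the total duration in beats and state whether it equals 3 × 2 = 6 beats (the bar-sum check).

1) 0.0ms=0b +857.143ms=2b
2) 857.143ms=2b +61.224ms=1/7b
3) 918.367ms=15/7b +61.224ms=1/7b
4) 979.592ms=16/7b +61.224ms=1/7b
5) 1040.816ms=17/7b +122.449ms=2/7b
6) 1163.265ms=19/7b +61.224ms=1/7b
7) 1224.49ms=20/7b +61.224ms=1/7b
8) 1285.714ms=3b +428.571ms=1b
9) 1714.286ms=4b +428.571ms=1b
10) 2142.857ms=5b +428.571ms=1b
Σ=6b of 6 (140bpm 2/4) — PASS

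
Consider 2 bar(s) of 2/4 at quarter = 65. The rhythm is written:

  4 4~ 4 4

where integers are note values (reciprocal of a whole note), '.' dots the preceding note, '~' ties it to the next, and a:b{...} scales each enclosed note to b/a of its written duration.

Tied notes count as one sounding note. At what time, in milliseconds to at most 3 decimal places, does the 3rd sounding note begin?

1. 0.0ms @ 0 + 923.077ms (1)
2. 923.077ms @ 1 + 1846.154ms (2)
3. 2769.231ms @ 3 + 923.077ms (1)

note 3 onset = 3b = 2769.231ms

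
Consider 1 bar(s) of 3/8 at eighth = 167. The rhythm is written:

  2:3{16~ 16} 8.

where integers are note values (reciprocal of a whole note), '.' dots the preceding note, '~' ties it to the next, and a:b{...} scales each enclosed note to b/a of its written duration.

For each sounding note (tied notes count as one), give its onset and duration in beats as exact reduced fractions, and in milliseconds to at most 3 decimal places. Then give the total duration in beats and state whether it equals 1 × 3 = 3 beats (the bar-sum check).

1) 0.0ms=0b +538.922ms=3/2b
2) 538.922ms=3/2b +538.922ms=3/2b
Σ=3b of 3 (167bpm 3/8) — PASS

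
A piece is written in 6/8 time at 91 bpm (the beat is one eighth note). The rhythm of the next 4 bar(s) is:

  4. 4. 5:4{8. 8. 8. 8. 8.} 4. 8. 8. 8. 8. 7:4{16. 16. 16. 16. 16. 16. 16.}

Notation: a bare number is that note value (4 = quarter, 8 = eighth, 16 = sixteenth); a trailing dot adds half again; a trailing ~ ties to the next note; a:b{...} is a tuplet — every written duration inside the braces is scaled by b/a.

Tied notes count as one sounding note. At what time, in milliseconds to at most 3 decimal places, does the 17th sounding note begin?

1. 0.0ms @ 0 + 1978.022ms (3)
2. 1978.022ms @ 3 + 1978.022ms (3)
3. 3956.044ms @ 6 + 791.209ms (6/5)
4. 4747.253ms @ 36/5 + 791.209ms (6/5)
5. 5538.462ms @ 42/5 + 791.209ms (6/5)
6. 6329.67ms @ 48/5 + 791.209ms (6/5)
7. 7120.879ms @ 54/5 + 791.209ms (6/5)
8. 7912.088ms @ 12 + 1978.022ms (3)
9. 9890.11ms @ 15 + 989.011ms (3/2)
10. 10879.121ms @ 33/2 + 989.011ms (3/2)
11. 11868.132ms @ 18 + 989.011ms (3/2)
12. 12857.143ms @ 39/2 + 989.011ms (3/2)
13. 13846.154ms @ 21 + 282.575ms (3/7)
14. 14128.728ms @ 150/7 + 282.575ms (3/7)
15. 14411.303ms @ 153/7 + 282.575ms (3/7)
16. 14693.878ms @ 156/7 + 282.575ms (3/7)
17. 14976.452ms @ 159/7 + 282.575ms (3/7)
18. 15259.027ms @ 162/7 + 282.575ms (3/7)
19. 15541.601ms @ 165/7 + 282.575ms (3/7)

note 17 onset = 159/7b = 14976.452ms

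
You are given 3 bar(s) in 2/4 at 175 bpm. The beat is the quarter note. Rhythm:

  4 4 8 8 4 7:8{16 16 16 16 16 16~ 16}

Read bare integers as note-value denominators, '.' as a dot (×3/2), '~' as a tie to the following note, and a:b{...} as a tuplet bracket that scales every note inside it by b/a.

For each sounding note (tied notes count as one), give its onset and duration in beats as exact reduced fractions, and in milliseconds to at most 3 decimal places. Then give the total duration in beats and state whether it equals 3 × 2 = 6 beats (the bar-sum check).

1) 0.0ms=0b +342.857ms=1b
2) 342.857ms=1b +342.857ms=1b
3) 685.714ms=2b +171.429ms=1/2b
4) 857.143ms=5/2b +171.429ms=1/2b
5) 1028.571ms=3b +342.857ms=1b
6) 1371.429ms=4b +97.959ms=2/7b
7) 1469.388ms=30/7b +97.959ms=2/7b
8) 1567.347ms=32/7b +97.959ms=2/7b
9) 1665.306ms=34/7b +97.959ms=2/7b
10) 1763.265ms=36/7b +97.959ms=2/7b
11) 1861.224ms=38/7b +195.918ms=4/7b
Σ=6b of 6 (175bpm 2/4) — PASS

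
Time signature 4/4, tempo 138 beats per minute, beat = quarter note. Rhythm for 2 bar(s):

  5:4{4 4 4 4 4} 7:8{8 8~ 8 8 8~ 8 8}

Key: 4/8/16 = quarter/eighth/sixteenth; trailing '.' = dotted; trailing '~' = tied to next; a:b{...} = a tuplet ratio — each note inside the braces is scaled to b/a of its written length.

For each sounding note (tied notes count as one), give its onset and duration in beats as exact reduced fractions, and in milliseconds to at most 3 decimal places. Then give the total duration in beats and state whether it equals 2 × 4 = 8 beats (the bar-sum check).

1) 0.0ms=0b +347.826ms=4/5b
2) 347.826ms=4/5b +347.826ms=4/5b
3) 695.652ms=8/5b +347.826ms=4/5b
4) 1043.478ms=12/5b +347.826ms=4/5b
5) 1391.304ms=16/5b +347.826ms=4/5b
6) 1739.13ms=4b +248.447ms=4/7b
7) 1987.578ms=32/7b +496.894ms=8/7b
8) 2484.472ms=40/7b +248.447ms=4/7b
9) 2732.919ms=44/7b +496.894ms=8/7b
10) 3229.814ms=52/7b +248.447ms=4/7b
Σ=8b of 8 (138bpm 4/4) — PASS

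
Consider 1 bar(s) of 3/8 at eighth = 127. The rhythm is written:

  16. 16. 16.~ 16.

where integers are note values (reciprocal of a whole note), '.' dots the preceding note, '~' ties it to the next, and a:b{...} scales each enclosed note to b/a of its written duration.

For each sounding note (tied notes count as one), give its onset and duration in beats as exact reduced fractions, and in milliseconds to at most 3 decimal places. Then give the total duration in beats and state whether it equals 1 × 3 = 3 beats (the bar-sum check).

1) 0.0ms=0b +354.331ms=3/4b
2) 354.331ms=3/4b +354.331ms=3/4b
3) 708.661ms=3/2b +708.661ms=3/2b
Σ=3b of 3 (127bpm 3/8) — PASS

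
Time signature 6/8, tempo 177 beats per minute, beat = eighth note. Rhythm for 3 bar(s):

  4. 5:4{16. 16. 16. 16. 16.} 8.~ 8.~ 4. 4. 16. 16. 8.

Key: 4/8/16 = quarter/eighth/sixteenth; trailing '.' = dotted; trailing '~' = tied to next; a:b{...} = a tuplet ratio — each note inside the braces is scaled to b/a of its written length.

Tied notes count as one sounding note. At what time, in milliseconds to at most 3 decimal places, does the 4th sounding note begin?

note 4 onset = 21/5b = 1423.729ms

1. 0.0ms @ 0 + 1016.949ms (3)
2. 1016.949ms @ 3 + 203.39ms (3/5)
3. 1220.339ms @ 18/5 + 203.39ms (3/5)
4. 1423.729ms @ 21/5 + 203.39ms (3/5)
5. 1627.119ms @ 24/5 + 203.39ms (3/5)
6. 1830.508ms @ 27/5 + 203.39ms (3/5)
7. 2033.898ms @ 6 + 2033.898ms (6)
8. 4067.797ms @ 12 + 1016.949ms (3)
9. 5084.746ms @ 15 + 254.237ms (3/4)
10. 5338.983ms @ 63/4 + 254.237ms (3/4)
11. 5593.22ms @ 33/2 + 508.475ms (3/2)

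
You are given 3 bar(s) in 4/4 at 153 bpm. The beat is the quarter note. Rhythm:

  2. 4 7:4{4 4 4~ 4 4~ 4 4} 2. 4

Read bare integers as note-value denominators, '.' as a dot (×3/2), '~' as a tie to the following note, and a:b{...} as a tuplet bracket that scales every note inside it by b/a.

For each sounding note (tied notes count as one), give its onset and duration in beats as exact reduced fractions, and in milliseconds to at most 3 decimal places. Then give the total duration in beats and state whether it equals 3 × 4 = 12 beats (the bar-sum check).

1) 0.0ms=0b +1176.471ms=3b
2) 1176.471ms=3b +392.157ms=1b
3) 1568.627ms=4b +224.09ms=4/7b
4) 1792.717ms=32/7b +224.09ms=4/7b
5) 2016.807ms=36/7b +448.179ms=8/7b
6) 2464.986ms=44/7b +448.179ms=8/7b
7) 2913.165ms=52/7b +224.09ms=4/7b
8) 3137.255ms=8b +1176.471ms=3b
9) 4313.725ms=11b +392.157ms=1b
Σ=12b of 12 (153bpm 4/4) — PASS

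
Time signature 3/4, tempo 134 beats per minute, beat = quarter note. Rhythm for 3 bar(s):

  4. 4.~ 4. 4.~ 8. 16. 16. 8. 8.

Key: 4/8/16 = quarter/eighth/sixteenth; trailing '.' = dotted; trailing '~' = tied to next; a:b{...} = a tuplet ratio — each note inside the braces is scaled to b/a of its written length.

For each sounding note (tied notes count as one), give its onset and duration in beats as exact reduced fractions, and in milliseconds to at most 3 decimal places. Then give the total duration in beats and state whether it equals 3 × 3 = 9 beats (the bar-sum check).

1) 0.0ms=0b +671.642ms=3/2b
2) 671.642ms=3/2b +1343.284ms=3b
3) 2014.925ms=9/2b +1007.463ms=9/4b
4) 3022.388ms=27/4b +167.91ms=3/8b
5) 3190.299ms=57/8b +167.91ms=3/8b
6) 3358.209ms=15/2b +335.821ms=3/4b
7) 3694.03ms=33/4b +335.821ms=3/4b
Σ=9b of 9 (134bpm 3/4) — PASS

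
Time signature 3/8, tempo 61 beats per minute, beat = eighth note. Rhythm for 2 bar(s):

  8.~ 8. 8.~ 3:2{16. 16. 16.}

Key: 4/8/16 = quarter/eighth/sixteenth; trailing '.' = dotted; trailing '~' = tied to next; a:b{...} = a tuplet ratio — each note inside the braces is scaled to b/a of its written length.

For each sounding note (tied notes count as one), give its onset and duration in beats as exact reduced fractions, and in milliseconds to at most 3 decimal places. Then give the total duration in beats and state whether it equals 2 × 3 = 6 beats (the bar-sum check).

1) 0.0ms=0b +2950.82ms=3b
2) 2950.82ms=3b +1967.213ms=2b
3) 4918.033ms=5b +491.803ms=1/2b
4) 5409.836ms=11/2b +491.803ms=1/2b
Σ=6b of 6 (61bpm 3/8) — PASS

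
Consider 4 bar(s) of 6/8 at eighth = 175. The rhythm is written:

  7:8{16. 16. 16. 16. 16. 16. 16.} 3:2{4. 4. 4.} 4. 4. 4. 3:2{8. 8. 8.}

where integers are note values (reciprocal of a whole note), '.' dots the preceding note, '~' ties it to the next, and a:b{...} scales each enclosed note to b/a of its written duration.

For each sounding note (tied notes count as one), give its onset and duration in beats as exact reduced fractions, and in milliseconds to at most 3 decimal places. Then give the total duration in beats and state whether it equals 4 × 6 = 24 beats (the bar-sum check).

1) 0.0ms=0b +293.878ms=6/7b
2) 293.878ms=6/7b +293.878ms=6/7b
3) 587.755ms=12/7b +293.878ms=6/7b
4) 881.633ms=18/7b +293.878ms=6/7b
5) 1175.51ms=24/7b +293.878ms=6/7b
6) 1469.388ms=30/7b +293.878ms=6/7b
7) 1763.265ms=36/7b +293.878ms=6/7b
8) 2057.143ms=6b +685.714ms=2b
9) 2742.857ms=8b +685.714ms=2b
10) 3428.571ms=10b +685.714ms=2b
11) 4114.286ms=12b +1028.571ms=3b
12) 5142.857ms=15b +1028.571ms=3b
13) 6171.429ms=18b +1028.571ms=3b
14) 7200.0ms=21b +342.857ms=1b
15) 7542.857ms=22b +342.857ms=1b
16) 7885.714ms=23b +342.857ms=1b
Σ=24b of 24 (175bpm 6/8) — PASS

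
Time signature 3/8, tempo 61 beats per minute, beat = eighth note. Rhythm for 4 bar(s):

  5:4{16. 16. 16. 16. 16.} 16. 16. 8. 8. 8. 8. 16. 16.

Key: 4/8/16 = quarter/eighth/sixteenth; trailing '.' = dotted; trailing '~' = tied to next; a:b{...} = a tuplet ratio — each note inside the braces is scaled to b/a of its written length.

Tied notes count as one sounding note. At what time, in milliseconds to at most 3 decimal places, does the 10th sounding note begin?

note 10 onset = 15/2b = 7377.049ms

1. 0.0ms @ 0 + 590.164ms (3/5)
2. 590.164ms @ 3/5 + 590.164ms (3/5)
3. 1180.328ms @ 6/5 + 590.164ms (3/5)
4. 1770.492ms @ 9/5 + 590.164ms (3/5)
5. 2360.656ms @ 12/5 + 590.164ms (3/5)
6. 2950.82ms @ 3 + 737.705ms (3/4)
7. 3688.525ms @ 15/4 + 737.705ms (3/4)
8. 4426.23ms @ 9/2 + 1475.41ms (3/2)
9. 5901.639ms @ 6 + 1475.41ms (3/2)
10. 7377.049ms @ 15/2 + 1475.41ms (3/2)
11. 8852.459ms @ 9 + 1475.41ms (3/2)
12. 10327.869ms @ 21/2 + 737.705ms (3/4)
13. 11065.574ms @ 45/4 + 737.705ms (3/4)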